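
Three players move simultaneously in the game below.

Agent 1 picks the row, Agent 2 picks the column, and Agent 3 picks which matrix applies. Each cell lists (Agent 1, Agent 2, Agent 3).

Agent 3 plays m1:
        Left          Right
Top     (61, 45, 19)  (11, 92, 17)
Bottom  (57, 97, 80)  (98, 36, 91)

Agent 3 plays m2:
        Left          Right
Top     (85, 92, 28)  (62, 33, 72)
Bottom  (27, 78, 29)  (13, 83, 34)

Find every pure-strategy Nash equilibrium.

Agent 1 against (Left, m1): payoffs 61, 57 → best response Top.
Agent 1 against (Left, m2): payoffs 85, 27 → best response Top.
Agent 1 against (Right, m1): payoffs 11, 98 → best response Bottom.
Agent 1 against (Right, m2): payoffs 62, 13 → best response Top.
Agent 2 against (Top, m1): payoffs 45, 92 → best response Right.
Agent 2 against (Top, m2): payoffs 92, 33 → best response Left.
Agent 2 against (Bottom, m1): payoffs 97, 36 → best response Left.
Agent 2 against (Bottom, m2): payoffs 78, 83 → best response Right.
Agent 3 against (Top, Left): payoffs 19, 28 → best response m2.
Agent 3 against (Top, Right): payoffs 17, 72 → best response m2.
Agent 3 against (Bottom, Left): payoffs 80, 29 → best response m1.
Agent 3 against (Bottom, Right): payoffs 91, 34 → best response m1.
Mutual best responses: (Top, Left, m2).

Pure NE: (Top, Left, m2)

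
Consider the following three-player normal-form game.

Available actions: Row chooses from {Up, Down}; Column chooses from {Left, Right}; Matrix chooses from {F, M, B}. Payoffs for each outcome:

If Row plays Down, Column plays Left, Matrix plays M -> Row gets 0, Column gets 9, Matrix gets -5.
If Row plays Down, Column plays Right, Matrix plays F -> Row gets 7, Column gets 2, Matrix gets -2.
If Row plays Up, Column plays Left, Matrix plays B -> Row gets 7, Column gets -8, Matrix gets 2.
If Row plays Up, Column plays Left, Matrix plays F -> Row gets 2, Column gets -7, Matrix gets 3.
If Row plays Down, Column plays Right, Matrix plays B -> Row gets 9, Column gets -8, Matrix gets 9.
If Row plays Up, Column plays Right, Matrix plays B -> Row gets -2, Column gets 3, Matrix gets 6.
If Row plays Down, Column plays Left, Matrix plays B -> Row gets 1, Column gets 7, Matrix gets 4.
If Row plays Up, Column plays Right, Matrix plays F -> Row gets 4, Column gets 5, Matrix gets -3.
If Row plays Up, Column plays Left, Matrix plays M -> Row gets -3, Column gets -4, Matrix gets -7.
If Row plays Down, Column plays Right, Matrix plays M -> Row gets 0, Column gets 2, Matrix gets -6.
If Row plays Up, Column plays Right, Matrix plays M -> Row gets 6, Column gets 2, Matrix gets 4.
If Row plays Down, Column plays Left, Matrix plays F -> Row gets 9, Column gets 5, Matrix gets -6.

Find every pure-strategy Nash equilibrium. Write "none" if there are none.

This game has no pure Nash equilibrium.

(Up, Left, F): Row can switch to Down (2 → 9). Not NE.
(Up, Left, M): Row can switch to Down (-3 → 0). Not NE.
(Up, Left, B): Column can switch to Right (-8 → 3). Not NE.
(Up, Right, F): Row can switch to Down (4 → 7). Not NE.
(Up, Right, M): Matrix can switch to B (4 → 6). Not NE.
(Up, Right, B): Row can switch to Down (-2 → 9). Not NE.
(Down, Left, F): Matrix can switch to M (-6 → -5). Not NE.
(Down, Left, M): Matrix can switch to B (-5 → 4). Not NE.
(Down, Left, B): Row can switch to Up (1 → 7). Not NE.
(Down, Right, F): Column can switch to Left (2 → 5). Not NE.
(The remaining 2 profiles each have a profitable deviation by the same check.)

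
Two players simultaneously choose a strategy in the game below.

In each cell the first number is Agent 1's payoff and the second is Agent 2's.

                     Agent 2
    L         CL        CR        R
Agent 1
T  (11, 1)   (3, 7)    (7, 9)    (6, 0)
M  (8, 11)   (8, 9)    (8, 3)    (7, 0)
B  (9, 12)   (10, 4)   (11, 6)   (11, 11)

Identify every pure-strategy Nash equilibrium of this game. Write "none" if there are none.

No pure-strategy Nash equilibrium.

(T, L): Agent 2 can switch to CL (1 → 7). Not NE.
(T, CL): Agent 1 can switch to M (3 → 8). Not NE.
(T, CR): Agent 1 can switch to M (7 → 8). Not NE.
(T, R): Agent 1 can switch to M (6 → 7). Not NE.
(M, L): Agent 1 can switch to T (8 → 11). Not NE.
(M, CL): Agent 1 can switch to B (8 → 10). Not NE.
(The remaining 6 profiles each have a profitable deviation by the same check.)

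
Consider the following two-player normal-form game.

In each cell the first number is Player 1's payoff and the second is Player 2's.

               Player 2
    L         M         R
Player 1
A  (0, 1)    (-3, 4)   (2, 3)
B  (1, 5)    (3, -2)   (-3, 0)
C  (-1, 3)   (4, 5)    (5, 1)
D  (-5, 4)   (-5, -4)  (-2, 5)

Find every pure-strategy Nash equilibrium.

Pure-strategy Nash equilibria: (B, L); (C, M)

For each strategy profile, look for a profitable unilateral deviation.
(A, L): Player 1 can switch to B (0 → 1). Not NE.
(A, M): Player 1 can switch to B (-3 → 3). Not NE.
(A, R): Player 1 can switch to C (2 → 5). Not NE.
(B, L): Player 1 gets 1, best alternative 0; Player 2 gets 5, best alternative 0. No profitable deviation — NE.
(B, M): Player 1 can switch to C (3 → 4). Not NE.
(B, R): Player 1 can switch to A (-3 → 2). Not NE.
(C, L): Player 1 can switch to A (-1 → 0). Not NE.
(C, M): Player 1 gets 4, best alternative 3; Player 2 gets 5, best alternative 3. No profitable deviation — NE.
(The remaining 4 profiles each have a profitable deviation by the same check.)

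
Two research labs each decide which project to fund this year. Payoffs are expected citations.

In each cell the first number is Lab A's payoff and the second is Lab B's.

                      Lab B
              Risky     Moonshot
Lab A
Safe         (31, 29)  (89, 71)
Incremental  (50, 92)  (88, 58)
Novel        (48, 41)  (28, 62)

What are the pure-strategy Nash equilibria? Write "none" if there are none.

(Safe, Risky): Lab A can switch to Incremental (31 → 50). Not NE.
(Safe, Moonshot): Lab A gets 89, best alternative 88; Lab B gets 71, best alternative 29. No profitable deviation — NE.
(Incremental, Risky): Lab A gets 50, best alternative 48; Lab B gets 92, best alternative 58. No profitable deviation — NE.
(Incremental, Moonshot): Lab A can switch to Safe (88 → 89). Not NE.
(Novel, Risky): Lab A can switch to Incremental (48 → 50). Not NE.
(Novel, Moonshot): Lab A can switch to Safe (28 → 89). Not NE.

Pure-strategy Nash equilibria: (Safe, Moonshot), (Incremental, Risky)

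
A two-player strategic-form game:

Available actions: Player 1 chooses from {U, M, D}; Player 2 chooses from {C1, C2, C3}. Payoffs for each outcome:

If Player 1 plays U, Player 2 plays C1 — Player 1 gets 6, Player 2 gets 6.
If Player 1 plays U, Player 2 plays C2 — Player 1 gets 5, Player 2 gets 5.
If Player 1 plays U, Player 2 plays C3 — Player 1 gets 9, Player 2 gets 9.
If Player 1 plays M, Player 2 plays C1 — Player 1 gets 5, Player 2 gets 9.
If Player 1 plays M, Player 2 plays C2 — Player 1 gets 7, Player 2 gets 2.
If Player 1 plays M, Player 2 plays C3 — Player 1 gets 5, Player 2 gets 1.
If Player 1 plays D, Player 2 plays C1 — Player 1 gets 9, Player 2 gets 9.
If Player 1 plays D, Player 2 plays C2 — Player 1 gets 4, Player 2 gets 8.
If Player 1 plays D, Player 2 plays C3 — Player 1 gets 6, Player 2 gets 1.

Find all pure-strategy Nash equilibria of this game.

Player 1 against C1: payoffs 6, 5, 9 → best response D.
Player 1 against C2: payoffs 5, 7, 4 → best response M.
Player 1 against C3: payoffs 9, 5, 6 → best response U.
Player 2 against U: payoffs 6, 5, 9 → best response C3.
Player 2 against M: payoffs 9, 2, 1 → best response C1.
Player 2 against D: payoffs 9, 8, 1 → best response C1.
Mutual best responses: (U, C3); (D, C1).

Pure-strategy Nash equilibria: (U, C3), (D, C1)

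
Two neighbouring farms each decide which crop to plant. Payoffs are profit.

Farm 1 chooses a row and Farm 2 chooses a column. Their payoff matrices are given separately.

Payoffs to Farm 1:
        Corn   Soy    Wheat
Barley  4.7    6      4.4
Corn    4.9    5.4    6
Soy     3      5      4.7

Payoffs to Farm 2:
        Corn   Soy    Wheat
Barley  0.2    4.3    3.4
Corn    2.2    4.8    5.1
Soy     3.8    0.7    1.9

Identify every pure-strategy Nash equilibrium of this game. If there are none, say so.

The pure Nash equilibria are (Barley, Soy); (Corn, Wheat).

(Barley, Corn): Farm 1 can switch to Corn (4.7 → 4.9). Not NE.
(Barley, Soy): Farm 1 gets 6, best alternative 5.4; Farm 2 gets 4.3, best alternative 3.4. No profitable deviation — NE.
(Barley, Wheat): Farm 1 can switch to Corn (4.4 → 6). Not NE.
(Corn, Corn): Farm 2 can switch to Soy (2.2 → 4.8). Not NE.
(Corn, Soy): Farm 1 can switch to Barley (5.4 → 6). Not NE.
(Corn, Wheat): Farm 1 gets 6, best alternative 4.7; Farm 2 gets 5.1, best alternative 4.8. No profitable deviation — NE.
(Soy, Corn): Farm 1 can switch to Barley (3 → 4.7). Not NE.
(Soy, Soy): Farm 1 can switch to Barley (5 → 6). Not NE.
(Soy, Wheat): Farm 1 can switch to Corn (4.7 → 6). Not NE.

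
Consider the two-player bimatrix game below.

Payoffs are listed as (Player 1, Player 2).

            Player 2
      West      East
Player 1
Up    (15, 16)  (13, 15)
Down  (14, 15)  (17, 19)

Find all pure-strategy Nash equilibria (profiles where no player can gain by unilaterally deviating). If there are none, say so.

Pure-strategy Nash equilibria: (Up, West); (Down, East)

For each strategy profile, look for a profitable unilateral deviation.
(Up, West): Player 1 gets 15, best alternative 14; Player 2 gets 16, best alternative 15. No profitable deviation — NE.
(Up, East): Player 1 can switch to Down (13 → 17). Not NE.
(Down, West): Player 1 can switch to Up (14 → 15). Not NE.
(Down, East): Player 1 gets 17, best alternative 13; Player 2 gets 19, best alternative 15. No profitable deviation — NE.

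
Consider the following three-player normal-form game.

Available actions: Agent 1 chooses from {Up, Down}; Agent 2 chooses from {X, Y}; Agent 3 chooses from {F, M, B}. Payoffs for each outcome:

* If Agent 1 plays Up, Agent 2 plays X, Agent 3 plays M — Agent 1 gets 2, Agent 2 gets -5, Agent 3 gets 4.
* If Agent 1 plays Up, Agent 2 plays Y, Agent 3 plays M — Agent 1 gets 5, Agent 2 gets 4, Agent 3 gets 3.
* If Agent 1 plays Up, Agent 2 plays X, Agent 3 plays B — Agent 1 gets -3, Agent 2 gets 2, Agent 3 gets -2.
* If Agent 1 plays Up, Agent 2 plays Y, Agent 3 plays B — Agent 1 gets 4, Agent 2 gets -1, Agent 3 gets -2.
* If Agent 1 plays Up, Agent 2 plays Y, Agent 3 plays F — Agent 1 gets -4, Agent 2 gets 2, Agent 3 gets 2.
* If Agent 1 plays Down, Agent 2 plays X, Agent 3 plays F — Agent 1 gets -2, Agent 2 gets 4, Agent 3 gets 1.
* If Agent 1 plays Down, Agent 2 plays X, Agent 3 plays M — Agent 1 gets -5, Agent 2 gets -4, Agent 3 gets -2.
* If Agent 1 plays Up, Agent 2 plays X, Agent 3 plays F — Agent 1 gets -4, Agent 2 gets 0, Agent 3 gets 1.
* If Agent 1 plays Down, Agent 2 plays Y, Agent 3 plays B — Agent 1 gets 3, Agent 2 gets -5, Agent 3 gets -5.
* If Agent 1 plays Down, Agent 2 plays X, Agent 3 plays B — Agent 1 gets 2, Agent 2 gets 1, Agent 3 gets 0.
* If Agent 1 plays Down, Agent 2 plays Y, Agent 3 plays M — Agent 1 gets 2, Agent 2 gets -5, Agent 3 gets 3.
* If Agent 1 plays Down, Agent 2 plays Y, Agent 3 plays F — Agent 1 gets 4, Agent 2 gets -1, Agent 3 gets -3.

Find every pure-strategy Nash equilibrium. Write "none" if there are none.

For each player, find the best response to each opponent profile; mutual best responses are the pure NE.
Agent 1 against (X, F): payoffs -4, -2 → best response Down.
Agent 1 against (X, M): payoffs 2, -5 → best response Up.
Agent 1 against (X, B): payoffs -3, 2 → best response Down.
Agent 1 against (Y, F): payoffs -4, 4 → best response Down.
Agent 1 against (Y, M): payoffs 5, 2 → best response Up.
Agent 1 against (Y, B): payoffs 4, 3 → best response Up.
Agent 2 against (Up, F): payoffs 0, 2 → best response Y.
Agent 2 against (Up, M): payoffs -5, 4 → best response Y.
Agent 2 against (Up, B): payoffs 2, -1 → best response X.
Agent 2 against (Down, F): payoffs 4, -1 → best response X.
Agent 2 against (Down, M): payoffs -4, -5 → best response X.
Agent 2 against (Down, B): payoffs 1, -5 → best response X.
Agent 3 against (Up, X): payoffs 1, 4, -2 → best response M.
Agent 3 against (Up, Y): payoffs 2, 3, -2 → best response M.
Agent 3 against (Down, X): payoffs 1, -2, 0 → best response F.
Agent 3 against (Down, Y): payoffs -3, 3, -5 → best response M.
Mutual best responses: (Up, Y, M); (Down, X, F).

Pure-strategy Nash equilibria: (Up, Y, M); (Down, X, F)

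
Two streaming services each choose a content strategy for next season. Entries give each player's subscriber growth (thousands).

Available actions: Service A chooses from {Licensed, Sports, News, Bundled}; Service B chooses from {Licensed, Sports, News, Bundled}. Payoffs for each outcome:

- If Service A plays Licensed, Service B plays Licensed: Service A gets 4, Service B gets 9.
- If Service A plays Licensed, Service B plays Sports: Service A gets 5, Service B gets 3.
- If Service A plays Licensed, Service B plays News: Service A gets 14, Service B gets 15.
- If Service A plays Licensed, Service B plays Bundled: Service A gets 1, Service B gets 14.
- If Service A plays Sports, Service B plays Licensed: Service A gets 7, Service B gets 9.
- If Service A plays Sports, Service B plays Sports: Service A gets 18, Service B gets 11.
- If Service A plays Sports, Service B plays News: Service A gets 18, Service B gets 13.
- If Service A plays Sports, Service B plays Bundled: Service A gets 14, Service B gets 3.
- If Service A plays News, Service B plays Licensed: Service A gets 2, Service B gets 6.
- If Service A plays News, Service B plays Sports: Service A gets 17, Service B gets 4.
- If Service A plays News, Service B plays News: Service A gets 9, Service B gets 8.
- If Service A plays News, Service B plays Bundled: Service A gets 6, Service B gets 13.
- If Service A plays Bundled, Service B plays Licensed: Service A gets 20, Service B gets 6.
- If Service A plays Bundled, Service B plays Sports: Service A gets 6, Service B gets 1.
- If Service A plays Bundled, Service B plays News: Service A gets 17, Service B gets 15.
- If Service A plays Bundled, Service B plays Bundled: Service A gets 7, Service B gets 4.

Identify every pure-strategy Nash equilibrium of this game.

(Sports, News)

Service A against Licensed: payoffs 4, 7, 2, 20 → best response Bundled.
Service A against Sports: payoffs 5, 18, 17, 6 → best response Sports.
Service A against News: payoffs 14, 18, 9, 17 → best response Sports.
Service A against Bundled: payoffs 1, 14, 6, 7 → best response Sports.
Service B against Licensed: payoffs 9, 3, 15, 14 → best response News.
Service B against Sports: payoffs 9, 11, 13, 3 → best response News.
Service B against News: payoffs 6, 4, 8, 13 → best response Bundled.
Service B against Bundled: payoffs 6, 1, 15, 4 → best response News.
Mutual best responses: (Sports, News).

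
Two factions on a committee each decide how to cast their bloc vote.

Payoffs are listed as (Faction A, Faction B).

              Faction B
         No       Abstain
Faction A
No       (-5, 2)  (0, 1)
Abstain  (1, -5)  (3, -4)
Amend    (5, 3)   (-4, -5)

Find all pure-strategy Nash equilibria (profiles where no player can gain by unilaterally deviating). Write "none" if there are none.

Faction A against No: payoffs -5, 1, 5 → best response Amend.
Faction A against Abstain: payoffs 0, 3, -4 → best response Abstain.
Faction B against No: payoffs 2, 1 → best response No.
Faction B against Abstain: payoffs -5, -4 → best response Abstain.
Faction B against Amend: payoffs 3, -5 → best response No.
Mutual best responses: (Abstain, Abstain); (Amend, No).

Pure-strategy Nash equilibria: (Abstain, Abstain) and (Amend, No)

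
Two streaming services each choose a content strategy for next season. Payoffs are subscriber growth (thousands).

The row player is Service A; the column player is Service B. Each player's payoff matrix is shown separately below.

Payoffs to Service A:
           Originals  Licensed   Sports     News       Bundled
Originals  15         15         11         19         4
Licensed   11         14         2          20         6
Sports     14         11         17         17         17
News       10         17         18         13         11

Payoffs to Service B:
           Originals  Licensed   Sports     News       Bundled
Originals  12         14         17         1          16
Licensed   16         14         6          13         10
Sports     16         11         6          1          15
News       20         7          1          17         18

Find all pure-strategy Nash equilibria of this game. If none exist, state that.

This game has no pure Nash equilibrium.

(Originals, Originals): Service B can switch to Licensed (12 → 14). Not NE.
(Originals, Licensed): Service A can switch to News (15 → 17). Not NE.
(Originals, Sports): Service A can switch to Sports (11 → 17). Not NE.
(Originals, News): Service A can switch to Licensed (19 → 20). Not NE.
(Originals, Bundled): Service A can switch to Licensed (4 → 6). Not NE.
(Licensed, Originals): Service A can switch to Originals (11 → 15). Not NE.
(Licensed, Licensed): Service A can switch to Originals (14 → 15). Not NE.
(Licensed, Sports): Service A can switch to Originals (2 → 11). Not NE.
(The remaining 12 profiles each have a profitable deviation by the same check.)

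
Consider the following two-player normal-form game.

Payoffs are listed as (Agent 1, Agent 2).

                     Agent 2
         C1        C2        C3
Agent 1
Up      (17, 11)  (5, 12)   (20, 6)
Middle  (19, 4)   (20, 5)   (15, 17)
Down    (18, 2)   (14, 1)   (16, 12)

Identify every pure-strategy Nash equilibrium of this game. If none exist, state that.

none

For each player, find the best response to each opponent profile; mutual best responses are the pure NE.
Agent 1 against C1: payoffs 17, 19, 18 → best response Middle.
Agent 1 against C2: payoffs 5, 20, 14 → best response Middle.
Agent 1 against C3: payoffs 20, 15, 16 → best response Up.
Agent 2 against Up: payoffs 11, 12, 6 → best response C2.
Agent 2 against Middle: payoffs 4, 5, 17 → best response C3.
Agent 2 against Down: payoffs 2, 1, 12 → best response C3.
No profile is a mutual best response for all players.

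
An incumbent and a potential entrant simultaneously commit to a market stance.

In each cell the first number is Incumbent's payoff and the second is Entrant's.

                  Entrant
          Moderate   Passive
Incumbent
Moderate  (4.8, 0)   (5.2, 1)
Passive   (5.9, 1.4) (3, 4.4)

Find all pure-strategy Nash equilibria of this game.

Incumbent against Moderate: payoffs 4.8, 5.9 → best response Passive.
Incumbent against Passive: payoffs 5.2, 3 → best response Moderate.
Entrant against Moderate: payoffs 0, 1 → best response Passive.
Entrant against Passive: payoffs 1.4, 4.4 → best response Passive.
Mutual best responses: (Moderate, Passive).

(Moderate, Passive)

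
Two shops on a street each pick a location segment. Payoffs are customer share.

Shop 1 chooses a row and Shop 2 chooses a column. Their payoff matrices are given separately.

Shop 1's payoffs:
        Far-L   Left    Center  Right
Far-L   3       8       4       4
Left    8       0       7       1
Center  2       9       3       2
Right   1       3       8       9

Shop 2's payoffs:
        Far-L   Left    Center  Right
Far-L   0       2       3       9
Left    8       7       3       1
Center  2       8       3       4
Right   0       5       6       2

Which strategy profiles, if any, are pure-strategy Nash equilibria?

Pure-strategy Nash equilibria: (Left, Far-L) and (Center, Left) and (Right, Center)

Shop 1 against Far-L: payoffs 3, 8, 2, 1 → best response Left.
Shop 1 against Left: payoffs 8, 0, 9, 3 → best response Center.
Shop 1 against Center: payoffs 4, 7, 3, 8 → best response Right.
Shop 1 against Right: payoffs 4, 1, 2, 9 → best response Right.
Shop 2 against Far-L: payoffs 0, 2, 3, 9 → best response Right.
Shop 2 against Left: payoffs 8, 7, 3, 1 → best response Far-L.
Shop 2 against Center: payoffs 2, 8, 3, 4 → best response Left.
Shop 2 against Right: payoffs 0, 5, 6, 2 → best response Center.
Mutual best responses: (Left, Far-L); (Center, Left); (Right, Center).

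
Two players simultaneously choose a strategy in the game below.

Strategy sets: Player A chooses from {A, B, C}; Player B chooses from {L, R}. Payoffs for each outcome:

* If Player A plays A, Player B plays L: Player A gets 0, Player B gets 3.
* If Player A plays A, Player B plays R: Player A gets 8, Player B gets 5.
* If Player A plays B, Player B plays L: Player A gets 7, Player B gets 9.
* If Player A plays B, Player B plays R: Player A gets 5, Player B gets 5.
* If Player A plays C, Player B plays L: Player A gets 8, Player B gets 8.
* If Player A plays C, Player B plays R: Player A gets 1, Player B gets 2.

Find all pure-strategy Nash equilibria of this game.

The pure Nash equilibria are (A, R); (C, L).

(A, L): Player A can switch to B (0 → 7). Not NE.
(A, R): Player A gets 8, best alternative 5; Player B gets 5, best alternative 3. No profitable deviation — NE.
(B, L): Player A can switch to C (7 → 8). Not NE.
(B, R): Player A can switch to A (5 → 8). Not NE.
(C, L): Player A gets 8, best alternative 7; Player B gets 8, best alternative 2. No profitable deviation — NE.
(C, R): Player A can switch to A (1 → 8). Not NE.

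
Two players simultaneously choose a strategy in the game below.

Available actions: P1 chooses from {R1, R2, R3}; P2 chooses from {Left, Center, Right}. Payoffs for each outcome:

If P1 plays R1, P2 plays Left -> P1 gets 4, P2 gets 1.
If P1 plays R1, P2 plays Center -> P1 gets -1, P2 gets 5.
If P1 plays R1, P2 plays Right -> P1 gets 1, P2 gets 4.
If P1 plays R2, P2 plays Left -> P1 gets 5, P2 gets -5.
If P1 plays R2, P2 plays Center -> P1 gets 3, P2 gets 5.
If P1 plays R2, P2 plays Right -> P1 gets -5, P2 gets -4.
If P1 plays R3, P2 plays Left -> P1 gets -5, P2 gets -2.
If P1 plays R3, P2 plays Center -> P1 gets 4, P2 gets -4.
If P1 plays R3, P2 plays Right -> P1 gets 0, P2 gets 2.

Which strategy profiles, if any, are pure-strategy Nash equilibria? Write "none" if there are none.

This game has no pure Nash equilibrium.

P1 against Left: payoffs 4, 5, -5 → best response R2.
P1 against Center: payoffs -1, 3, 4 → best response R3.
P1 against Right: payoffs 1, -5, 0 → best response R1.
P2 against R1: payoffs 1, 5, 4 → best response Center.
P2 against R2: payoffs -5, 5, -4 → best response Center.
P2 against R3: payoffs -2, -4, 2 → best response Right.
No profile is a mutual best response for all players.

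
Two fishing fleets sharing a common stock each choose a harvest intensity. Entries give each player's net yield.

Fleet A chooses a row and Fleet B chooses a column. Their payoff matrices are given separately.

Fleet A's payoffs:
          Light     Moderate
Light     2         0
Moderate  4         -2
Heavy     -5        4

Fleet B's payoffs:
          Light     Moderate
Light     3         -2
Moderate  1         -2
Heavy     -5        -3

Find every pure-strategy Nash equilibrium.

Check each profile: it is a Nash equilibrium iff no player can strictly gain by switching unilaterally.
(Light, Light): Fleet A can switch to Moderate (2 → 4). Not NE.
(Light, Moderate): Fleet A can switch to Heavy (0 → 4). Not NE.
(Moderate, Light): Fleet A gets 4, best alternative 2; Fleet B gets 1, best alternative -2. No profitable deviation — NE.
(Moderate, Moderate): Fleet A can switch to Light (-2 → 0). Not NE.
(Heavy, Light): Fleet A can switch to Light (-5 → 2). Not NE.
(Heavy, Moderate): Fleet A gets 4, best alternative 0; Fleet B gets -3, best alternative -5. No profitable deviation — NE.

Pure-strategy Nash equilibria: (Moderate, Light), (Heavy, Moderate)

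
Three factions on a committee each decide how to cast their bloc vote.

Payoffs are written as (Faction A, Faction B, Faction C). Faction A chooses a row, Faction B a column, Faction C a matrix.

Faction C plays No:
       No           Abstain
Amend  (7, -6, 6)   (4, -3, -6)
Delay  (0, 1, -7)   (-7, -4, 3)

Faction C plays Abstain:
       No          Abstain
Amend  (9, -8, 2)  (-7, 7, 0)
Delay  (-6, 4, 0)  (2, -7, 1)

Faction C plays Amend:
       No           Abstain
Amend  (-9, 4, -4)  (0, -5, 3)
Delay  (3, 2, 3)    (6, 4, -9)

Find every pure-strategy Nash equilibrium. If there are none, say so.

none

(Amend, No, No): Faction B can switch to Abstain (-6 → -3). Not NE.
(Amend, No, Abstain): Faction B can switch to Abstain (-8 → 7). Not NE.
(Amend, No, Amend): Faction A can switch to Delay (-9 → 3). Not NE.
(Amend, Abstain, No): Faction C can switch to Abstain (-6 → 0). Not NE.
(Amend, Abstain, Abstain): Faction A can switch to Delay (-7 → 2). Not NE.
(Amend, Abstain, Amend): Faction A can switch to Delay (0 → 6). Not NE.
(Delay, No, No): Faction A can switch to Amend (0 → 7). Not NE.
(Delay, No, Abstain): Faction A can switch to Amend (-6 → 9). Not NE.
(The remaining 4 profiles each have a profitable deviation by the same check.)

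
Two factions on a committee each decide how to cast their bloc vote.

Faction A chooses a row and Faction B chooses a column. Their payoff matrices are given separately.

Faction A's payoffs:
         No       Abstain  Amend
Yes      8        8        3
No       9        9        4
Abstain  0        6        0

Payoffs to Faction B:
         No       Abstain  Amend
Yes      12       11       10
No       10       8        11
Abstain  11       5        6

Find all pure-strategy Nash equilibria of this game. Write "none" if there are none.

Faction A against No: payoffs 8, 9, 0 → best response No.
Faction A against Abstain: payoffs 8, 9, 6 → best response No.
Faction A against Amend: payoffs 3, 4, 0 → best response No.
Faction B against Yes: payoffs 12, 11, 10 → best response No.
Faction B against No: payoffs 10, 8, 11 → best response Amend.
Faction B against Abstain: payoffs 11, 5, 6 → best response No.
Mutual best responses: (No, Amend).

Pure NE: (No, Amend)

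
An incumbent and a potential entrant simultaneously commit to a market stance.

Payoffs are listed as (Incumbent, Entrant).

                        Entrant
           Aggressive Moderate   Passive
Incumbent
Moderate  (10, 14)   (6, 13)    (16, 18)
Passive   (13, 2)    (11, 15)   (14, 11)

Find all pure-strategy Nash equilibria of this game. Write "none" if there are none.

The pure Nash equilibria are (Moderate, Passive), (Passive, Moderate).

Mark each player's best response to every combination of opponents' strategies; a profile where every player is best-responding is a pure Nash equilibrium.
Incumbent against Aggressive: payoffs 10, 13 → best response Passive.
Incumbent against Moderate: payoffs 6, 11 → best response Passive.
Incumbent against Passive: payoffs 16, 14 → best response Moderate.
Entrant against Moderate: payoffs 14, 13, 18 → best response Passive.
Entrant against Passive: payoffs 2, 15, 11 → best response Moderate.
Mutual best responses: (Moderate, Passive); (Passive, Moderate).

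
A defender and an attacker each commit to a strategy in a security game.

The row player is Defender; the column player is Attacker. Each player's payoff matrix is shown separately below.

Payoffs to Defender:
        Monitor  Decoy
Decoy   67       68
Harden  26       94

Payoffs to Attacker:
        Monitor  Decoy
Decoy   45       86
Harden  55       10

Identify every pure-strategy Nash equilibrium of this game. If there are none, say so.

Defender against Monitor: payoffs 67, 26 → best response Decoy.
Defender against Decoy: payoffs 68, 94 → best response Harden.
Attacker against Decoy: payoffs 45, 86 → best response Decoy.
Attacker against Harden: payoffs 55, 10 → best response Monitor.
No profile is a mutual best response for all players.

There is no pure-strategy Nash equilibrium.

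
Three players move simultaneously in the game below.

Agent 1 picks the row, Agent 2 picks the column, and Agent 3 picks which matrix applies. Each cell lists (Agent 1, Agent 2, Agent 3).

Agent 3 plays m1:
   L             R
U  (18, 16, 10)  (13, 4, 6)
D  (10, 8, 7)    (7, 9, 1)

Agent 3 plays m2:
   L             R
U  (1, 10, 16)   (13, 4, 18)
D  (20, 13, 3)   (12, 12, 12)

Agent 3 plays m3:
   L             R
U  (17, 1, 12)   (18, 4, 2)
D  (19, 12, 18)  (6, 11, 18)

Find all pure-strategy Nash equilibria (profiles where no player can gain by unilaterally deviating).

Mark each player's best response to every combination of opponents' strategies; a profile where every player is best-responding is a pure Nash equilibrium.
Agent 1 against (L, m1): payoffs 18, 10 → best response U.
Agent 1 against (L, m2): payoffs 1, 20 → best response D.
Agent 1 against (L, m3): payoffs 17, 19 → best response D.
Agent 1 against (R, m1): payoffs 13, 7 → best response U.
Agent 1 against (R, m2): payoffs 13, 12 → best response U.
Agent 1 against (R, m3): payoffs 18, 6 → best response U.
Agent 2 against (U, m1): payoffs 16, 4 → best response L.
Agent 2 against (U, m2): payoffs 10, 4 → best response L.
Agent 2 against (U, m3): payoffs 1, 4 → best response R.
Agent 2 against (D, m1): payoffs 8, 9 → best response R.
Agent 2 against (D, m2): payoffs 13, 12 → best response L.
Agent 2 against (D, m3): payoffs 12, 11 → best response L.
Agent 3 against (U, L): payoffs 10, 16, 12 → best response m2.
Agent 3 against (U, R): payoffs 6, 18, 2 → best response m2.
Agent 3 against (D, L): payoffs 7, 3, 18 → best response m3.
Agent 3 against (D, R): payoffs 1, 12, 18 → best response m3.
Mutual best responses: (D, L, m3).

Pure NE: (D, L, m3)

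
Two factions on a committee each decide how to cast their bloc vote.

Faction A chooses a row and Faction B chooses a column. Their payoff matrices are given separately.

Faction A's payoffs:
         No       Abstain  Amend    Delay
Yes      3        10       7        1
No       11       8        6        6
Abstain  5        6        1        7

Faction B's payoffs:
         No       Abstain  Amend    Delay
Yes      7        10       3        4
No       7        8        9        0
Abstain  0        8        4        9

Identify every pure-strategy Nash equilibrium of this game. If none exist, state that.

The pure Nash equilibria are (Yes, Abstain) and (Abstain, Delay).

Faction A against No: payoffs 3, 11, 5 → best response No.
Faction A against Abstain: payoffs 10, 8, 6 → best response Yes.
Faction A against Amend: payoffs 7, 6, 1 → best response Yes.
Faction A against Delay: payoffs 1, 6, 7 → best response Abstain.
Faction B against Yes: payoffs 7, 10, 3, 4 → best response Abstain.
Faction B against No: payoffs 7, 8, 9, 0 → best response Amend.
Faction B against Abstain: payoffs 0, 8, 4, 9 → best response Delay.
Mutual best responses: (Yes, Abstain); (Abstain, Delay).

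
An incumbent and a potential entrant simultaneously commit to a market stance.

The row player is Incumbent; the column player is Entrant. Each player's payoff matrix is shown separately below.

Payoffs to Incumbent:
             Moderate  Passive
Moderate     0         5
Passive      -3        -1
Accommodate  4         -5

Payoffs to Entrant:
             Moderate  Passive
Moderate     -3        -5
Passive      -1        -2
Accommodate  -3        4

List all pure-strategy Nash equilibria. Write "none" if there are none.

No pure-strategy Nash equilibrium.

Mark each player's best response to every combination of opponents' strategies; a profile where every player is best-responding is a pure Nash equilibrium.
Incumbent against Moderate: payoffs 0, -3, 4 → best response Accommodate.
Incumbent against Passive: payoffs 5, -1, -5 → best response Moderate.
Entrant against Moderate: payoffs -3, -5 → best response Moderate.
Entrant against Passive: payoffs -1, -2 → best response Moderate.
Entrant against Accommodate: payoffs -3, 4 → best response Passive.
No profile is a mutual best response for all players.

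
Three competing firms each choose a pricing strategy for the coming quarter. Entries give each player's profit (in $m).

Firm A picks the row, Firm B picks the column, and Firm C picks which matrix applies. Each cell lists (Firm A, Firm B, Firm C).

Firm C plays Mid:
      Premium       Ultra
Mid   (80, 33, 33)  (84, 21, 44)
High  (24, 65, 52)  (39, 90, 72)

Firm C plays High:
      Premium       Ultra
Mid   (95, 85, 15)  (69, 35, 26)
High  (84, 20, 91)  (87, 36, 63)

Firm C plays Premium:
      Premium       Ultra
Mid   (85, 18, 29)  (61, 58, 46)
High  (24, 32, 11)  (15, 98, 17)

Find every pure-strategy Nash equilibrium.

(Mid, Premium, Mid): Firm A gets 80, best alternative 24; Firm B gets 33, best alternative 21; Firm C gets 33, best alternative 29. No profitable deviation — NE.
(Mid, Premium, High): Firm C can switch to Mid (15 → 33). Not NE.
(Mid, Premium, Premium): Firm B can switch to Ultra (18 → 58). Not NE.
(Mid, Ultra, Mid): Firm B can switch to Premium (21 → 33). Not NE.
(Mid, Ultra, High): Firm A can switch to High (69 → 87). Not NE.
(Mid, Ultra, Premium): Firm A gets 61, best alternative 15; Firm B gets 58, best alternative 18; Firm C gets 46, best alternative 44. No profitable deviation — NE.
(High, Premium, Mid): Firm A can switch to Mid (24 → 80). Not NE.
(High, Premium, High): Firm A can switch to Mid (84 → 95). Not NE.
(The remaining 4 profiles each have a profitable deviation by the same check.)

The pure Nash equilibria are (Mid, Premium, Mid); (Mid, Ultra, Premium).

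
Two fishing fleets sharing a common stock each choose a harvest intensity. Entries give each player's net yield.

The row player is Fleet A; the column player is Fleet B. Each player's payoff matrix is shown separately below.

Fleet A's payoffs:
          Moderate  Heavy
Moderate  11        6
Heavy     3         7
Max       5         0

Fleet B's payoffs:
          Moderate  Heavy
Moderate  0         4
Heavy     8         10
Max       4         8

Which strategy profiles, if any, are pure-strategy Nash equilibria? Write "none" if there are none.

(Heavy, Heavy)

Mark each player's best response to every combination of opponents' strategies; a profile where every player is best-responding is a pure Nash equilibrium.
Fleet A against Moderate: payoffs 11, 3, 5 → best response Moderate.
Fleet A against Heavy: payoffs 6, 7, 0 → best response Heavy.
Fleet B against Moderate: payoffs 0, 4 → best response Heavy.
Fleet B against Heavy: payoffs 8, 10 → best response Heavy.
Fleet B against Max: payoffs 4, 8 → best response Heavy.
Mutual best responses: (Heavy, Heavy).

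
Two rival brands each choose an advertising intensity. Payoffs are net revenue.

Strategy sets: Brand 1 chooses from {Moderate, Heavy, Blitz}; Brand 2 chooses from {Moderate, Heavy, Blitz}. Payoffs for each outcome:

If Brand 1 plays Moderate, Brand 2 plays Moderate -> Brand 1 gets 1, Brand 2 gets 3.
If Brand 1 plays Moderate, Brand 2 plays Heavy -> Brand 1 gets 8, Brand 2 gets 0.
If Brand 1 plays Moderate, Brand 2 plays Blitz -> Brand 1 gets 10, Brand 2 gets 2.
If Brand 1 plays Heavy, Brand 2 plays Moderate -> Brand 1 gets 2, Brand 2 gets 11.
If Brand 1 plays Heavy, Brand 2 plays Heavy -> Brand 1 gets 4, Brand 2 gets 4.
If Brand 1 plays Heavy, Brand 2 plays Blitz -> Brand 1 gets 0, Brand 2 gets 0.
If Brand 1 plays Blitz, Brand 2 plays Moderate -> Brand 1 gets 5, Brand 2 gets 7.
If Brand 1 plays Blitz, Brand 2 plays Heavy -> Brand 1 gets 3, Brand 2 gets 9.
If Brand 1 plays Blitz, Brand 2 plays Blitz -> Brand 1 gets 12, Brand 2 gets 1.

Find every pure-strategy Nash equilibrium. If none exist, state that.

This game has no pure Nash equilibrium.

(Moderate, Moderate): Brand 1 can switch to Heavy (1 → 2). Not NE.
(Moderate, Heavy): Brand 2 can switch to Moderate (0 → 3). Not NE.
(Moderate, Blitz): Brand 1 can switch to Blitz (10 → 12). Not NE.
(Heavy, Moderate): Brand 1 can switch to Blitz (2 → 5). Not NE.
(Heavy, Heavy): Brand 1 can switch to Moderate (4 → 8). Not NE.
(Heavy, Blitz): Brand 1 can switch to Moderate (0 → 10). Not NE.
(The remaining 3 profiles each have a profitable deviation by the same check.)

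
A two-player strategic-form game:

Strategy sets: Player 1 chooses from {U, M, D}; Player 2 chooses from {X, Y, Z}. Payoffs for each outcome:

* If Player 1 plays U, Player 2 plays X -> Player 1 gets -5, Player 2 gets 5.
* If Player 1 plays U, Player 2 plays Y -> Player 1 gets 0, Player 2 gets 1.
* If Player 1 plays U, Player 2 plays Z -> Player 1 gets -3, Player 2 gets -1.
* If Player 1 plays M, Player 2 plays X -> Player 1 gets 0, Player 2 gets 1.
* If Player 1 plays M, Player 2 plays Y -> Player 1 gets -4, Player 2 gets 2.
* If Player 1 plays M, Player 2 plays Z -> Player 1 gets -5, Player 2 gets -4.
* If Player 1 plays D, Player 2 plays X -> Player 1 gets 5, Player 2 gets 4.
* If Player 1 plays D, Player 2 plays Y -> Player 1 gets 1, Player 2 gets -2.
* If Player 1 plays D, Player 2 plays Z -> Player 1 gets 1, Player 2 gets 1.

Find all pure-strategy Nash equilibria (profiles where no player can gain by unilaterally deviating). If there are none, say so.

Pure NE: (D, X)

Player 1 against X: payoffs -5, 0, 5 → best response D.
Player 1 against Y: payoffs 0, -4, 1 → best response D.
Player 1 against Z: payoffs -3, -5, 1 → best response D.
Player 2 against U: payoffs 5, 1, -1 → best response X.
Player 2 against M: payoffs 1, 2, -4 → best response Y.
Player 2 against D: payoffs 4, -2, 1 → best response X.
Mutual best responses: (D, X).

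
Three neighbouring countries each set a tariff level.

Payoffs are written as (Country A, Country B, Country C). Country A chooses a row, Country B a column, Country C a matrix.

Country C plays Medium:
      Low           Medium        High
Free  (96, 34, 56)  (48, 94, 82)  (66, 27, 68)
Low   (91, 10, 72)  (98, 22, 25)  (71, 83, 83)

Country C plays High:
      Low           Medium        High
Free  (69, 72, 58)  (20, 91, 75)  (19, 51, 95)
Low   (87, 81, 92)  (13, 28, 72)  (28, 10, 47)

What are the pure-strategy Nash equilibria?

The pure Nash equilibria are (Low, Low, High); (Low, High, Medium).

Country A against (Low, Medium): payoffs 96, 91 → best response Free.
Country A against (Low, High): payoffs 69, 87 → best response Low.
Country A against (Medium, Medium): payoffs 48, 98 → best response Low.
Country A against (Medium, High): payoffs 20, 13 → best response Free.
Country A against (High, Medium): payoffs 66, 71 → best response Low.
Country A against (High, High): payoffs 19, 28 → best response Low.
Country B against (Free, Medium): payoffs 34, 94, 27 → best response Medium.
Country B against (Free, High): payoffs 72, 91, 51 → best response Medium.
Country B against (Low, Medium): payoffs 10, 22, 83 → best response High.
Country B against (Low, High): payoffs 81, 28, 10 → best response Low.
Country C against (Free, Low): payoffs 56, 58 → best response High.
Country C against (Free, Medium): payoffs 82, 75 → best response Medium.
Country C against (Free, High): payoffs 68, 95 → best response High.
Country C against (Low, Low): payoffs 72, 92 → best response High.
Country C against (Low, Medium): payoffs 25, 72 → best response High.
Country C against (Low, High): payoffs 83, 47 → best response Medium.
Mutual best responses: (Low, Low, High); (Low, High, Medium).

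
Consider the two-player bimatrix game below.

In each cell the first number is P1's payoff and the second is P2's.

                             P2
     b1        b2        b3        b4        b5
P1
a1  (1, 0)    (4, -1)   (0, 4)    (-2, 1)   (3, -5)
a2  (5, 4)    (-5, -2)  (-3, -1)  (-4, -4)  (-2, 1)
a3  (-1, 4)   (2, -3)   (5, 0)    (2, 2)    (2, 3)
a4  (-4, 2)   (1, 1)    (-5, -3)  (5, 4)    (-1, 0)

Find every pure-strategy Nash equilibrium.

For each player, find the best response to each opponent profile; mutual best responses are the pure NE.
P1 against b1: payoffs 1, 5, -1, -4 → best response a2.
P1 against b2: payoffs 4, -5, 2, 1 → best response a1.
P1 against b3: payoffs 0, -3, 5, -5 → best response a3.
P1 against b4: payoffs -2, -4, 2, 5 → best response a4.
P1 against b5: payoffs 3, -2, 2, -1 → best response a1.
P2 against a1: payoffs 0, -1, 4, 1, -5 → best response b3.
P2 against a2: payoffs 4, -2, -1, -4, 1 → best response b1.
P2 against a3: payoffs 4, -3, 0, 2, 3 → best response b1.
P2 against a4: payoffs 2, 1, -3, 4, 0 → best response b4.
Mutual best responses: (a2, b1); (a4, b4).

(a2, b1), (a4, b4)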